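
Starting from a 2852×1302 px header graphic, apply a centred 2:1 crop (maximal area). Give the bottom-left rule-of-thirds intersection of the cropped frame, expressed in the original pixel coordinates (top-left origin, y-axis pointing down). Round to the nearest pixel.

2852/1302 > 2/1, so the 2:1 crop keeps the full height 1302 and trims width to 1302 × 2/1 = 2604.00 px.
Left offset = (2852 − 2604.00)/2 = 124.00 px; top offset = 0.
Bottom-left is one-third across and two-thirds down within the crop:
x = 124.00 + 1 × 2604.00/3 ≈ 992; y = 0.00 + 2 × 1302.00/3 ≈ 868.

(992, 868)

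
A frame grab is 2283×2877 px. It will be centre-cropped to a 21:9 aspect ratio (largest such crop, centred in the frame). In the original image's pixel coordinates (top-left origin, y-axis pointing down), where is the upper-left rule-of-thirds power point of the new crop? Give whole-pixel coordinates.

x = 761 px, y = 1275 px

2283/2877 < 21/9, so the 21:9 crop keeps the full width 2283 and trims height to 2283 × 9/21 = 978.43 px.
Top offset = (2877 − 978.43)/2 = 949.29 px; left offset = 0.
Upper-left is one-third across and one-third down within the crop:
x = 0.00 + 1 × 2283.00/3 ≈ 761; y = 949.29 + 1 × 978.43/3 ≈ 1275.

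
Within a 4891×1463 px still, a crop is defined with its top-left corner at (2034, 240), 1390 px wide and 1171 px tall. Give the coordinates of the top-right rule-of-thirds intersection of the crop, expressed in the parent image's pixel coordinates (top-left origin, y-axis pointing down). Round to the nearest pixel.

x = 2961 px, y = 630 px

One third of the crop width 1390 is 463.33 px.
One third of the crop height 1171 is 390.33 px.
The top-right point is two-thirds across and one-third down within the crop:
x = 2034 + 2 × 463.33 ≈ 2961; y = 240 + 1 × 390.33 ≈ 630.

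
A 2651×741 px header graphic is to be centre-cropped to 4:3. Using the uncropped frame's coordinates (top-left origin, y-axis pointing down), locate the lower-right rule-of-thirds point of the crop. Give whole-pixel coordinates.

(1490, 494)

2651/741 > 4/3, so the 4:3 crop keeps the full height 741 and trims width to 741 × 4/3 = 988.00 px.
Left offset = (2651 − 988.00)/2 = 831.50 px; top offset = 0.
Lower-right is two-thirds across and two-thirds down within the crop:
x = 831.50 + 2 × 988.00/3 ≈ 1490; y = 0.00 + 2 × 741.00/3 ≈ 494.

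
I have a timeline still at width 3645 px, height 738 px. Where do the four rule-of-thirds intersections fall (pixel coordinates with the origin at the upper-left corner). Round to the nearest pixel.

One third of 3645 is 1215; one third of 738 is 246.
Vertical third lines at x = 1215 and x = 2430; horizontal third lines at y = 246 and y = 492.

(1215, 246), (2430, 246), (1215, 492), (2430, 492)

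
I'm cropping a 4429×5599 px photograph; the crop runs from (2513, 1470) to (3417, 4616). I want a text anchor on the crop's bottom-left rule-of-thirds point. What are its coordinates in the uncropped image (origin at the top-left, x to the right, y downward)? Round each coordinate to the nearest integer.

Crop width = 3417 − 2513 = 904 px; one third is 301.33 px.
Crop height = 4616 − 1470 = 3146 px; one third is 1048.67 px.
The bottom-left point is one-third across and two-thirds down within the crop:
x = 2513 + 1 × 301.33 ≈ 2814; y = 1470 + 2 × 1048.67 ≈ 3567.

x = 2814 px, y = 3567 px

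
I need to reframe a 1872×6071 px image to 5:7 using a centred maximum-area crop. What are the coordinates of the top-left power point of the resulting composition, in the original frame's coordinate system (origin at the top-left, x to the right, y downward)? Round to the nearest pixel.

(624, 2599)

1872/6071 < 5/7, so the 5:7 crop keeps the full width 1872 and trims height to 1872 × 7/5 = 2620.80 px.
Top offset = (6071 − 2620.80)/2 = 1725.10 px; left offset = 0.
Top-left is one-third across and one-third down within the crop:
x = 0.00 + 1 × 1872.00/3 ≈ 624; y = 1725.10 + 1 × 2620.80/3 ≈ 2599.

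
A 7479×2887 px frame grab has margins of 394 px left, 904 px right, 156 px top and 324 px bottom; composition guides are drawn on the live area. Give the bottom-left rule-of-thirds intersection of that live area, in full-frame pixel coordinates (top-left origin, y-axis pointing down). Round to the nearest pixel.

Content width = 7479 − 394 − 904 = 6181 px; content height = 2887 − 156 − 324 = 2407 px.
Bottom-left is one-third across and two-thirds down within the live area.
x = 394 + 1 × 6181/3 = 394 + 2060.33 ≈ 2454
y = 156 + 2 × 2407/3 = 156 + 1604.67 ≈ 1761

(2454, 1761)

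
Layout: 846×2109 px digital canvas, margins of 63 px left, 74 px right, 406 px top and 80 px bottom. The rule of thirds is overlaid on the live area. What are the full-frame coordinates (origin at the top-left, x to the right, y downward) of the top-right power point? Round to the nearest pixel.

Content width = 846 − 63 − 74 = 709 px; content height = 2109 − 406 − 80 = 1623 px.
Top-right is two-thirds across and one-third down within the live area.
x = 63 + 2 × 709/3 = 63 + 472.67 ≈ 536
y = 406 + 1 × 1623/3 = 406 + 541.00 ≈ 947

x = 536 px, y = 947 px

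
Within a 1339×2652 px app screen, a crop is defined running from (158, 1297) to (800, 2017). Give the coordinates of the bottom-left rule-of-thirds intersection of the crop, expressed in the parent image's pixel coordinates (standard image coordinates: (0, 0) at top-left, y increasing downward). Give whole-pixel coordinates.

x = 372 px, y = 1777 px

Crop width = 800 − 158 = 642 px; one third is 214.00 px.
Crop height = 2017 − 1297 = 720 px; one third is 240.00 px.
The bottom-left point is one-third across and two-thirds down within the crop:
x = 158 + 1 × 214.00 ≈ 372; y = 1297 + 2 × 240.00 ≈ 1777.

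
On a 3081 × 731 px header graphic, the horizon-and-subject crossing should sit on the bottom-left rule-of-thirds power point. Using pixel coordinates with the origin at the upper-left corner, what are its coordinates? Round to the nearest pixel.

x = 1027 px, y = 487 px

The bottom-left point sits one-third of the way across and two-thirds of the way down.
x = 1 × 3081/3 ≈ 1027; y = 2 × 731/3 ≈ 487.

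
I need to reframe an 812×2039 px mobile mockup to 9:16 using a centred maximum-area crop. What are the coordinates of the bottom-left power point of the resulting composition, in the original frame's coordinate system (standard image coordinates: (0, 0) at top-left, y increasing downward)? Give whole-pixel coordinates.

x = 271 px, y = 1260 px

812/2039 < 9/16, so the 9:16 crop keeps the full width 812 and trims height to 812 × 16/9 = 1443.56 px.
Top offset = (2039 − 1443.56)/2 = 297.72 px; left offset = 0.
Bottom-left is one-third across and two-thirds down within the crop:
x = 0.00 + 1 × 812.00/3 ≈ 271; y = 297.72 + 2 × 1443.56/3 ≈ 1260.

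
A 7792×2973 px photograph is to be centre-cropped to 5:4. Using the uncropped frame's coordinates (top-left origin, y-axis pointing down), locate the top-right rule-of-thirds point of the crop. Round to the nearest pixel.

x = 4515 px, y = 991 px

7792/2973 > 5/4, so the 5:4 crop keeps the full height 2973 and trims width to 2973 × 5/4 = 3716.25 px.
Left offset = (7792 − 3716.25)/2 = 2037.88 px; top offset = 0.
Top-right is two-thirds across and one-third down within the crop:
x = 2037.88 + 2 × 3716.25/3 ≈ 4515; y = 0.00 + 1 × 2973.00/3 ≈ 991.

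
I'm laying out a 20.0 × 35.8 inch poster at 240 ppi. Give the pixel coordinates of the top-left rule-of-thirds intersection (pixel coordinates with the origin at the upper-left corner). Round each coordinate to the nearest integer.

In pixels the canvas is 20.0 × 240 = 4800 wide and 35.8 × 240 = 8592 tall.
The top-left point is one-third across and one-third down:
x = 1 × 4800/3 ≈ 1600; y = 1 × 8592/3 ≈ 2864.

x = 1600 px, y = 2864 px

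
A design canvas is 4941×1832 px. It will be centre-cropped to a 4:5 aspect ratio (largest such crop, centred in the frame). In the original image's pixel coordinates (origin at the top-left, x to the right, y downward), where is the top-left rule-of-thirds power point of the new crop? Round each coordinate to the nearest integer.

x = 2226 px, y = 611 px

4941/1832 > 4/5, so the 4:5 crop keeps the full height 1832 and trims width to 1832 × 4/5 = 1465.60 px.
Left offset = (4941 − 1465.60)/2 = 1737.70 px; top offset = 0.
Top-left is one-third across and one-third down within the crop:
x = 1737.70 + 1 × 1465.60/3 ≈ 2226; y = 0.00 + 1 × 1832.00/3 ≈ 611.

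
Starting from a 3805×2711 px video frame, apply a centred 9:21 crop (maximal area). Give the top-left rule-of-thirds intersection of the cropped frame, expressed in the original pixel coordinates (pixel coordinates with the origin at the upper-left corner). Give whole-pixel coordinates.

3805/2711 > 9/21, so the 9:21 crop keeps the full height 2711 and trims width to 2711 × 9/21 = 1161.86 px.
Left offset = (3805 − 1161.86)/2 = 1321.57 px; top offset = 0.
Top-left is one-third across and one-third down within the crop:
x = 1321.57 + 1 × 1161.86/3 ≈ 1709; y = 0.00 + 1 × 2711.00/3 ≈ 904.

(1709, 904)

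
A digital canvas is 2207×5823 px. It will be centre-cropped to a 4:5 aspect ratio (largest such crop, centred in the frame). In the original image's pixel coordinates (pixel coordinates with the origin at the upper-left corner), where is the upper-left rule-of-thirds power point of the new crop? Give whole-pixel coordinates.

2207/5823 < 4/5, so the 4:5 crop keeps the full width 2207 and trims height to 2207 × 5/4 = 2758.75 px.
Top offset = (5823 − 2758.75)/2 = 1532.12 px; left offset = 0.
Upper-left is one-third across and one-third down within the crop:
x = 0.00 + 1 × 2207.00/3 ≈ 736; y = 1532.12 + 1 × 2758.75/3 ≈ 2452.

(736, 2452)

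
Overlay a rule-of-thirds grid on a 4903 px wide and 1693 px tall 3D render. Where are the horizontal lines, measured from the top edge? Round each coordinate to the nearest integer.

y = 564 px and y = 1129 px

1693 / 3 = 564.33, so the horizontal lines sit at one and two thirds of 1693.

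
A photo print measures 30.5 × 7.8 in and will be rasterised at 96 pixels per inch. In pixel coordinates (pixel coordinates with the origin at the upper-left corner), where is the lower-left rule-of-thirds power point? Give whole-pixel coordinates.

(976, 499)

In pixels the canvas is 30.5 × 96 = 2928 wide and 7.8 × 96 = 748.8 tall.
The lower-left point is one-third across and two-thirds down:
x = 1 × 2928/3 ≈ 976; y = 2 × 748.8/3 ≈ 499.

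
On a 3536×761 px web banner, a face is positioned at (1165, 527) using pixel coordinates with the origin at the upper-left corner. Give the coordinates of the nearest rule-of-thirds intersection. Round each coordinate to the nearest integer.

x = 1179 px, y = 507 px

Third lines: x ∈ {1179, 2357}, y ∈ {254, 507}.
1165 is closer to x = 1179; 527 is closer to y = 507.
So the nearest intersection is the lower-left power point.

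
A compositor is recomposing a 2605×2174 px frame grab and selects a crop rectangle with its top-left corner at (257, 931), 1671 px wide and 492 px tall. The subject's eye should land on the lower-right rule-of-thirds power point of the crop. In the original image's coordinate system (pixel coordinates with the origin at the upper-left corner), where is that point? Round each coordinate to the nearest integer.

One third of the crop width 1671 is 557.00 px.
One third of the crop height 492 is 164.00 px.
The lower-right point is two-thirds across and two-thirds down within the crop:
x = 257 + 2 × 557.00 ≈ 1371; y = 931 + 2 × 164.00 ≈ 1259.

x = 1371 px, y = 1259 px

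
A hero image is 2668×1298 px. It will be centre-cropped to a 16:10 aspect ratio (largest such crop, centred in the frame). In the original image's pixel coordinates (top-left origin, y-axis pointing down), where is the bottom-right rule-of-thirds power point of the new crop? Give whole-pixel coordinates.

x = 1680 px, y = 865 px

2668/1298 > 16/10, so the 16:10 crop keeps the full height 1298 and trims width to 1298 × 16/10 = 2076.80 px.
Left offset = (2668 − 2076.80)/2 = 295.60 px; top offset = 0.
Bottom-right is two-thirds across and two-thirds down within the crop:
x = 295.60 + 2 × 2076.80/3 ≈ 1680; y = 0.00 + 2 × 1298.00/3 ≈ 865.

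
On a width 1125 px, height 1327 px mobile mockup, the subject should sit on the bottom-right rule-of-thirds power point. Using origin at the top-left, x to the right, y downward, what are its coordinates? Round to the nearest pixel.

The bottom-right point sits two-thirds of the way across and two-thirds of the way down.
x = 2 × 1125/3 ≈ 750; y = 2 × 1327/3 ≈ 885.

(750, 885)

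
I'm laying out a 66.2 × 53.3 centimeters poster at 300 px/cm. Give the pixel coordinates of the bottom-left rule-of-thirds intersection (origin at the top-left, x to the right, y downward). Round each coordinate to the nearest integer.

In pixels the canvas is 66.2 × 300 = 19860 wide and 53.3 × 300 = 15990 tall.
The bottom-left point is one-third across and two-thirds down:
x = 1 × 19860/3 ≈ 6620; y = 2 × 15990/3 ≈ 10660.

x = 6620 px, y = 10660 px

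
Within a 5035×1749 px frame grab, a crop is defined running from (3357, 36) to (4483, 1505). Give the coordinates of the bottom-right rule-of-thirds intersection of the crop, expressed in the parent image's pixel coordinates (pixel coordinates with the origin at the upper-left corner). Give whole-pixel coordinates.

(4108, 1015)

Crop width = 4483 − 3357 = 1126 px; one third is 375.33 px.
Crop height = 1505 − 36 = 1469 px; one third is 489.67 px.
The bottom-right point is two-thirds across and two-thirds down within the crop:
x = 3357 + 2 × 375.33 ≈ 4108; y = 36 + 2 × 489.67 ≈ 1015.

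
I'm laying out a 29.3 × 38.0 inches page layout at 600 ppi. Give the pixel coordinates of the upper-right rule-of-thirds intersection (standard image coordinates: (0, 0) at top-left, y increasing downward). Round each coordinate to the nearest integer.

In pixels the canvas is 29.3 × 600 = 17580 wide and 38.0 × 600 = 22800 tall.
The upper-right point is two-thirds across and one-third down:
x = 2 × 17580/3 ≈ 11720; y = 1 × 22800/3 ≈ 7600.

(11720, 7600)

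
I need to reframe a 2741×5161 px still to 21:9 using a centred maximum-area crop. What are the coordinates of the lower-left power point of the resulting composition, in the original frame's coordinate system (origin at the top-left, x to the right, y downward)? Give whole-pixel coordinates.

x = 914 px, y = 2776 px

2741/5161 < 21/9, so the 21:9 crop keeps the full width 2741 and trims height to 2741 × 9/21 = 1174.71 px.
Top offset = (5161 − 1174.71)/2 = 1993.14 px; left offset = 0.
Lower-left is one-third across and two-thirds down within the crop:
x = 0.00 + 1 × 2741.00/3 ≈ 914; y = 1993.14 + 2 × 1174.71/3 ≈ 2776.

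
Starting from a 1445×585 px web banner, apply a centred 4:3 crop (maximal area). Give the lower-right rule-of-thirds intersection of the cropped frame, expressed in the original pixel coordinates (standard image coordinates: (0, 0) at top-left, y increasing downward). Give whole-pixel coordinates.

1445/585 > 4/3, so the 4:3 crop keeps the full height 585 and trims width to 585 × 4/3 = 780.00 px.
Left offset = (1445 − 780.00)/2 = 332.50 px; top offset = 0.
Lower-right is two-thirds across and two-thirds down within the crop:
x = 332.50 + 2 × 780.00/3 ≈ 853; y = 0.00 + 2 × 585.00/3 ≈ 390.

x = 853 px, y = 390 px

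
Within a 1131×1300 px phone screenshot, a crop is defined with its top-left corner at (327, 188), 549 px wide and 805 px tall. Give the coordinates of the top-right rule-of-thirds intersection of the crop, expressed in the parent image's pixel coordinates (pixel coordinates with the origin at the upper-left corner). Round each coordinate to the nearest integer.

(693, 456)

One third of the crop width 549 is 183.00 px.
One third of the crop height 805 is 268.33 px.
The top-right point is two-thirds across and one-third down within the crop:
x = 327 + 2 × 183.00 ≈ 693; y = 188 + 1 × 268.33 ≈ 456.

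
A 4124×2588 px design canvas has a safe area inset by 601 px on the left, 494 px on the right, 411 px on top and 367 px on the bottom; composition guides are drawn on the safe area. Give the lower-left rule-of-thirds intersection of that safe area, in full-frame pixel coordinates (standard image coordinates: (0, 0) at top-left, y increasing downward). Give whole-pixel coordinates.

Content width = 4124 − 601 − 494 = 3029 px; content height = 2588 − 411 − 367 = 1810 px.
Lower-left is one-third across and two-thirds down within the safe area.
x = 601 + 1 × 3029/3 = 601 + 1009.67 ≈ 1611
y = 411 + 2 × 1810/3 = 411 + 1206.67 ≈ 1618

x = 1611 px, y = 1618 px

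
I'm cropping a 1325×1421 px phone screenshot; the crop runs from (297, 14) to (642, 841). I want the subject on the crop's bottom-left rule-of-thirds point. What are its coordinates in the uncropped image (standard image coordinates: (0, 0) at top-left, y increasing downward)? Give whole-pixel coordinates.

Crop width = 642 − 297 = 345 px; one third is 115.00 px.
Crop height = 841 − 14 = 827 px; one third is 275.67 px.
The bottom-left point is one-third across and two-thirds down within the crop:
x = 297 + 1 × 115.00 ≈ 412; y = 14 + 2 × 275.67 ≈ 565.

x = 412 px, y = 565 px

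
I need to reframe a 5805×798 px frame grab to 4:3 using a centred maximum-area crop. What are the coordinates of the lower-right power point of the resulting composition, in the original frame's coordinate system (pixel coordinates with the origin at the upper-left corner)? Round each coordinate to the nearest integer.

5805/798 > 4/3, so the 4:3 crop keeps the full height 798 and trims width to 798 × 4/3 = 1064.00 px.
Left offset = (5805 − 1064.00)/2 = 2370.50 px; top offset = 0.
Lower-right is two-thirds across and two-thirds down within the crop:
x = 2370.50 + 2 × 1064.00/3 ≈ 3080; y = 0.00 + 2 × 798.00/3 ≈ 532.

(3080, 532)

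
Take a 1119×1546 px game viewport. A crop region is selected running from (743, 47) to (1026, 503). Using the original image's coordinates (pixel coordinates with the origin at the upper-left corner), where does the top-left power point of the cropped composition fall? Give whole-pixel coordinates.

(837, 199)

Crop width = 1026 − 743 = 283 px; one third is 94.33 px.
Crop height = 503 − 47 = 456 px; one third is 152.00 px.
The top-left point is one-third across and one-third down within the crop:
x = 743 + 1 × 94.33 ≈ 837; y = 47 + 1 × 152.00 ≈ 199.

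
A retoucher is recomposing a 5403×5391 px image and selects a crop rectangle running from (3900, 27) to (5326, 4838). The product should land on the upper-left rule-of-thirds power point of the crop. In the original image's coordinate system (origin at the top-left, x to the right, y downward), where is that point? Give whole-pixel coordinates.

Crop width = 5326 − 3900 = 1426 px; one third is 475.33 px.
Crop height = 4838 − 27 = 4811 px; one third is 1603.67 px.
The upper-left point is one-third across and one-third down within the crop:
x = 3900 + 1 × 475.33 ≈ 4375; y = 27 + 1 × 1603.67 ≈ 1631.

(4375, 1631)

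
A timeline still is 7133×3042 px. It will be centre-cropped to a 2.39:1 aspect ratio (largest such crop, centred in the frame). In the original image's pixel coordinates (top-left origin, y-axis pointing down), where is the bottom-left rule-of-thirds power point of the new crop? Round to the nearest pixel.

7133/3042 < 2.39/1, so the 2.39:1 crop keeps the full width 7133 and trims height to 7133 × 1/2.39 = 2984.52 px.
Top offset = (3042 − 2984.52)/2 = 28.74 px; left offset = 0.
Bottom-left is one-third across and two-thirds down within the crop:
x = 0.00 + 1 × 7133.00/3 ≈ 2378; y = 28.74 + 2 × 2984.52/3 ≈ 2018.

x = 2378 px, y = 2018 px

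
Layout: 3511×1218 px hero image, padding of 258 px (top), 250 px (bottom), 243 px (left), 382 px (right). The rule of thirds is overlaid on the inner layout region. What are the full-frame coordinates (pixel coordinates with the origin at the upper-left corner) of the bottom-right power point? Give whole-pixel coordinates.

Content width = 3511 − 243 − 382 = 2886 px; content height = 1218 − 258 − 250 = 710 px.
Bottom-right is two-thirds across and two-thirds down within the inner layout region.
x = 243 + 2 × 2886/3 = 243 + 1924.00 ≈ 2167
y = 258 + 2 × 710/3 = 258 + 473.33 ≈ 731

(2167, 731)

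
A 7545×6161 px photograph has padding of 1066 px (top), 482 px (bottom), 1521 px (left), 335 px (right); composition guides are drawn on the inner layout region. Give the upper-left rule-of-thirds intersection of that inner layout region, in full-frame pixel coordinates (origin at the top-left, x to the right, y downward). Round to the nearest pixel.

Content width = 7545 − 1521 − 335 = 5689 px; content height = 6161 − 1066 − 482 = 4613 px.
Upper-left is one-third across and one-third down within the inner layout region.
x = 1521 + 1 × 5689/3 = 1521 + 1896.33 ≈ 3417
y = 1066 + 1 × 4613/3 = 1066 + 1537.67 ≈ 2604

x = 3417 px, y = 2604 px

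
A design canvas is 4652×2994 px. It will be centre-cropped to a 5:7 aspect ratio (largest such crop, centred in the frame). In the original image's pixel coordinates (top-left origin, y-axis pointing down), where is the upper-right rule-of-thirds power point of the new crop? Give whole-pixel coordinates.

4652/2994 > 5/7, so the 5:7 crop keeps the full height 2994 and trims width to 2994 × 5/7 = 2138.57 px.
Left offset = (4652 − 2138.57)/2 = 1256.71 px; top offset = 0.
Upper-right is two-thirds across and one-third down within the crop:
x = 1256.71 + 2 × 2138.57/3 ≈ 2682; y = 0.00 + 1 × 2994.00/3 ≈ 998.

x = 2682 px, y = 998 px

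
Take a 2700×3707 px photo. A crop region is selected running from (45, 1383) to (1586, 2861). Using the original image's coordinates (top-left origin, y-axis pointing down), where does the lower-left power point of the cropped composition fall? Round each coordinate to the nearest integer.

Crop width = 1586 − 45 = 1541 px; one third is 513.67 px.
Crop height = 2861 − 1383 = 1478 px; one third is 492.67 px.
The lower-left point is one-third across and two-thirds down within the crop:
x = 45 + 1 × 513.67 ≈ 559; y = 1383 + 2 × 492.67 ≈ 2368.

x = 559 px, y = 2368 px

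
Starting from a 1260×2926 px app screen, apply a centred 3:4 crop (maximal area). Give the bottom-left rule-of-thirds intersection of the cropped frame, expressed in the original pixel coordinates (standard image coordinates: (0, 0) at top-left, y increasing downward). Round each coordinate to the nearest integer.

1260/2926 < 3/4, so the 3:4 crop keeps the full width 1260 and trims height to 1260 × 4/3 = 1680.00 px.
Top offset = (2926 − 1680.00)/2 = 623.00 px; left offset = 0.
Bottom-left is one-third across and two-thirds down within the crop:
x = 0.00 + 1 × 1260.00/3 ≈ 420; y = 623.00 + 2 × 1680.00/3 ≈ 1743.

(420, 1743)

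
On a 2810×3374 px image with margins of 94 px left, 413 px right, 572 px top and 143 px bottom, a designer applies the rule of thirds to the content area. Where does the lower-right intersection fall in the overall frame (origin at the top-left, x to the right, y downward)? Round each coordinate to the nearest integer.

(1629, 2345)

Content width = 2810 − 94 − 413 = 2303 px; content height = 3374 − 572 − 143 = 2659 px.
Lower-right is two-thirds across and two-thirds down within the content area.
x = 94 + 2 × 2303/3 = 94 + 1535.33 ≈ 1629
y = 572 + 2 × 2659/3 = 572 + 1772.67 ≈ 2345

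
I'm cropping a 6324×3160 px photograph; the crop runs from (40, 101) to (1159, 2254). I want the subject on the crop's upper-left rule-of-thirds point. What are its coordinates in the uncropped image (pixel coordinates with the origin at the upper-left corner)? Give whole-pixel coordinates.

(413, 819)

Crop width = 1159 − 40 = 1119 px; one third is 373.00 px.
Crop height = 2254 − 101 = 2153 px; one third is 717.67 px.
The upper-left point is one-third across and one-third down within the crop:
x = 40 + 1 × 373.00 ≈ 413; y = 101 + 1 × 717.67 ≈ 819.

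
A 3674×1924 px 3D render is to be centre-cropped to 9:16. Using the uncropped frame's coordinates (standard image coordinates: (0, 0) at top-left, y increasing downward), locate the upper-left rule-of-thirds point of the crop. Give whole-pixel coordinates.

(1657, 641)

3674/1924 > 9/16, so the 9:16 crop keeps the full height 1924 and trims width to 1924 × 9/16 = 1082.25 px.
Left offset = (3674 − 1082.25)/2 = 1295.88 px; top offset = 0.
Upper-left is one-third across and one-third down within the crop:
x = 1295.88 + 1 × 1082.25/3 ≈ 1657; y = 0.00 + 1 × 1924.00/3 ≈ 641.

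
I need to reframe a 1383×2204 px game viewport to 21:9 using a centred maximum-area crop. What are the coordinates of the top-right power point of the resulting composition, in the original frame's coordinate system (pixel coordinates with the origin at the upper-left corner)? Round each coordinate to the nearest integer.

x = 922 px, y = 1003 px

1383/2204 < 21/9, so the 21:9 crop keeps the full width 1383 and trims height to 1383 × 9/21 = 592.71 px.
Top offset = (2204 − 592.71)/2 = 805.64 px; left offset = 0.
Top-right is two-thirds across and one-third down within the crop:
x = 0.00 + 2 × 1383.00/3 ≈ 922; y = 805.64 + 1 × 592.71/3 ≈ 1003.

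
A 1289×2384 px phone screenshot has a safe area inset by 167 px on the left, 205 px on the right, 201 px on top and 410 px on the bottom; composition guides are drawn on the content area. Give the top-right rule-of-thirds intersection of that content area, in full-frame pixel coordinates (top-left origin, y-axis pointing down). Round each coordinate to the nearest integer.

Content width = 1289 − 167 − 205 = 917 px; content height = 2384 − 201 − 410 = 1773 px.
Top-right is two-thirds across and one-third down within the content area.
x = 167 + 2 × 917/3 = 167 + 611.33 ≈ 778
y = 201 + 1 × 1773/3 = 201 + 591.00 ≈ 792

(778, 792)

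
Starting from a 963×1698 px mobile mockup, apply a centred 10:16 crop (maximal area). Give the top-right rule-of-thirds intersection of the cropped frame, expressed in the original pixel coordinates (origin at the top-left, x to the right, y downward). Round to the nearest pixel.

963/1698 < 10/16, so the 10:16 crop keeps the full width 963 and trims height to 963 × 16/10 = 1540.80 px.
Top offset = (1698 − 1540.80)/2 = 78.60 px; left offset = 0.
Top-right is two-thirds across and one-third down within the crop:
x = 0.00 + 2 × 963.00/3 ≈ 642; y = 78.60 + 1 × 1540.80/3 ≈ 592.

x = 642 px, y = 592 px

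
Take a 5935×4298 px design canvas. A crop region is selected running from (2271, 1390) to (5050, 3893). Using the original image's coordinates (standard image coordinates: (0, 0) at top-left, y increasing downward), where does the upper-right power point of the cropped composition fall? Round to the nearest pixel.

Crop width = 5050 − 2271 = 2779 px; one third is 926.33 px.
Crop height = 3893 − 1390 = 2503 px; one third is 834.33 px.
The upper-right point is two-thirds across and one-third down within the crop:
x = 2271 + 2 × 926.33 ≈ 4124; y = 1390 + 1 × 834.33 ≈ 2224.

(4124, 2224)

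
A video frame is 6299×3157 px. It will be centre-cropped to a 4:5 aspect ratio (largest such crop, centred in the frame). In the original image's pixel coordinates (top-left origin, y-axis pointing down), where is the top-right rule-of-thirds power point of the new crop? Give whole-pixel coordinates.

6299/3157 > 4/5, so the 4:5 crop keeps the full height 3157 and trims width to 3157 × 4/5 = 2525.60 px.
Left offset = (6299 − 2525.60)/2 = 1886.70 px; top offset = 0.
Top-right is two-thirds across and one-third down within the crop:
x = 1886.70 + 2 × 2525.60/3 ≈ 3570; y = 0.00 + 1 × 3157.00/3 ≈ 1052.

x = 3570 px, y = 1052 px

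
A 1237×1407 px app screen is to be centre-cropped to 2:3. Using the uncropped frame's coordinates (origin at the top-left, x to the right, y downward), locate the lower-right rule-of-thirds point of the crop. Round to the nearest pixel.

1237/1407 > 2/3, so the 2:3 crop keeps the full height 1407 and trims width to 1407 × 2/3 = 938.00 px.
Left offset = (1237 − 938.00)/2 = 149.50 px; top offset = 0.
Lower-right is two-thirds across and two-thirds down within the crop:
x = 149.50 + 2 × 938.00/3 ≈ 775; y = 0.00 + 2 × 1407.00/3 ≈ 938.

(775, 938)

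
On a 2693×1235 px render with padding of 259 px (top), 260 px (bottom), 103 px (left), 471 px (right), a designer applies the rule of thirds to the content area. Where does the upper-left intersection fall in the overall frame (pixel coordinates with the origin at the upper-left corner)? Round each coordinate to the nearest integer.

(809, 498)

Content width = 2693 − 103 − 471 = 2119 px; content height = 1235 − 259 − 260 = 716 px.
Upper-left is one-third across and one-third down within the content area.
x = 103 + 1 × 2119/3 = 103 + 706.33 ≈ 809
y = 259 + 1 × 716/3 = 259 + 238.67 ≈ 498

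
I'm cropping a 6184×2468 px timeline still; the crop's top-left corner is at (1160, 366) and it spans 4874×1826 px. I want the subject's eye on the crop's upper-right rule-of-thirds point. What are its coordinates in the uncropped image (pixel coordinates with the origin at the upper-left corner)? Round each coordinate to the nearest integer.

One third of the crop width 4874 is 1624.67 px.
One third of the crop height 1826 is 608.67 px.
The upper-right point is two-thirds across and one-third down within the crop:
x = 1160 + 2 × 1624.67 ≈ 4409; y = 366 + 1 × 608.67 ≈ 975.

x = 4409 px, y = 975 px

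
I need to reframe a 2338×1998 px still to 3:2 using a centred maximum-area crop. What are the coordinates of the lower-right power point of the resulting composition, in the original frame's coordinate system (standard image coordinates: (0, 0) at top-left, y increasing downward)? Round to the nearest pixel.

(1559, 1259)

2338/1998 < 3/2, so the 3:2 crop keeps the full width 2338 and trims height to 2338 × 2/3 = 1558.67 px.
Top offset = (1998 − 1558.67)/2 = 219.67 px; left offset = 0.
Lower-right is two-thirds across and two-thirds down within the crop:
x = 0.00 + 2 × 2338.00/3 ≈ 1559; y = 219.67 + 2 × 1558.67/3 ≈ 1259.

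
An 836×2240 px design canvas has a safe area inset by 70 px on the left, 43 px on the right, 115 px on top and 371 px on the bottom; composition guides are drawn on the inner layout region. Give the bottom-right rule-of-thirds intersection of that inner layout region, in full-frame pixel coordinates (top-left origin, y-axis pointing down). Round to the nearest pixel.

Content width = 836 − 70 − 43 = 723 px; content height = 2240 − 115 − 371 = 1754 px.
Bottom-right is two-thirds across and two-thirds down within the inner layout region.
x = 70 + 2 × 723/3 = 70 + 482.00 ≈ 552
y = 115 + 2 × 1754/3 = 115 + 1169.33 ≈ 1284

x = 552 px, y = 1284 px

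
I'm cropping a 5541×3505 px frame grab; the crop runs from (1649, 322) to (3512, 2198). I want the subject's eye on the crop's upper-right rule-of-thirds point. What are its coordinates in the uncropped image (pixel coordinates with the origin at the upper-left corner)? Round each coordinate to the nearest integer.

Crop width = 3512 − 1649 = 1863 px; one third is 621.00 px.
Crop height = 2198 − 322 = 1876 px; one third is 625.33 px.
The upper-right point is two-thirds across and one-third down within the crop:
x = 1649 + 2 × 621.00 ≈ 2891; y = 322 + 1 × 625.33 ≈ 947.

x = 2891 px, y = 947 px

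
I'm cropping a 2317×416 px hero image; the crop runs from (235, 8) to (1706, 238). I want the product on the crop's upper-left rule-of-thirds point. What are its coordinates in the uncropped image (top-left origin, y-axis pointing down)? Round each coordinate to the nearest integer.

Crop width = 1706 − 235 = 1471 px; one third is 490.33 px.
Crop height = 238 − 8 = 230 px; one third is 76.67 px.
The upper-left point is one-third across and one-third down within the crop:
x = 235 + 1 × 490.33 ≈ 725; y = 8 + 1 × 76.67 ≈ 85.

(725, 85)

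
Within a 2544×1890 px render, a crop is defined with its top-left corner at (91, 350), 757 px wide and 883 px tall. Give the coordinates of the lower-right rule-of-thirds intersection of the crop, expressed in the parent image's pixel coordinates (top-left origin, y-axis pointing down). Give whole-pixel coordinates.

x = 596 px, y = 939 px

One third of the crop width 757 is 252.33 px.
One third of the crop height 883 is 294.33 px.
The lower-right point is two-thirds across and two-thirds down within the crop:
x = 91 + 2 × 252.33 ≈ 596; y = 350 + 2 × 294.33 ≈ 939.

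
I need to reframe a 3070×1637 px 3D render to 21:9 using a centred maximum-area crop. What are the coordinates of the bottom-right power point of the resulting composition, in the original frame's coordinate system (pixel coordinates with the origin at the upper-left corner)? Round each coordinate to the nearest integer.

x = 2047 px, y = 1038 px

3070/1637 < 21/9, so the 21:9 crop keeps the full width 3070 and trims height to 3070 × 9/21 = 1315.71 px.
Top offset = (1637 − 1315.71)/2 = 160.64 px; left offset = 0.
Bottom-right is two-thirds across and two-thirds down within the crop:
x = 0.00 + 2 × 3070.00/3 ≈ 2047; y = 160.64 + 2 × 1315.71/3 ≈ 1038.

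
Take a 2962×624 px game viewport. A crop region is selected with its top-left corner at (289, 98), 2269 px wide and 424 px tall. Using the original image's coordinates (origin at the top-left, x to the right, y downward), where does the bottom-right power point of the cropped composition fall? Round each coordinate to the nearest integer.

(1802, 381)

One third of the crop width 2269 is 756.33 px.
One third of the crop height 424 is 141.33 px.
The bottom-right point is two-thirds across and two-thirds down within the crop:
x = 289 + 2 × 756.33 ≈ 1802; y = 98 + 2 × 141.33 ≈ 381.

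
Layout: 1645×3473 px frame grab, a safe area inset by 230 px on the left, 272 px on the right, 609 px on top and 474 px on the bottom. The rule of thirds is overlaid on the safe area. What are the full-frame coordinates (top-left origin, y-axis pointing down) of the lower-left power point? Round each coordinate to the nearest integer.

Content width = 1645 − 230 − 272 = 1143 px; content height = 3473 − 609 − 474 = 2390 px.
Lower-left is one-third across and two-thirds down within the safe area.
x = 230 + 1 × 1143/3 = 230 + 381.00 ≈ 611
y = 609 + 2 × 2390/3 = 609 + 1593.33 ≈ 2202

x = 611 px, y = 2202 px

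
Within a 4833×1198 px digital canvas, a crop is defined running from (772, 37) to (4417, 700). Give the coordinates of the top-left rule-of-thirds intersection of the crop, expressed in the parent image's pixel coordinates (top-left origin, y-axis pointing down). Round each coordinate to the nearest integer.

Crop width = 4417 − 772 = 3645 px; one third is 1215.00 px.
Crop height = 700 − 37 = 663 px; one third is 221.00 px.
The top-left point is one-third across and one-third down within the crop:
x = 772 + 1 × 1215.00 ≈ 1987; y = 37 + 1 × 221.00 ≈ 258.

(1987, 258)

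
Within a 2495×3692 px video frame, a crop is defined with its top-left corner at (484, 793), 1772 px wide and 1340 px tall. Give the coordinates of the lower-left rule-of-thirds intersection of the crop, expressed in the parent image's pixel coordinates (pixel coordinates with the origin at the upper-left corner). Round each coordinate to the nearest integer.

x = 1075 px, y = 1686 px

One third of the crop width 1772 is 590.67 px.
One third of the crop height 1340 is 446.67 px.
The lower-left point is one-third across and two-thirds down within the crop:
x = 484 + 1 × 590.67 ≈ 1075; y = 793 + 2 × 446.67 ≈ 1686.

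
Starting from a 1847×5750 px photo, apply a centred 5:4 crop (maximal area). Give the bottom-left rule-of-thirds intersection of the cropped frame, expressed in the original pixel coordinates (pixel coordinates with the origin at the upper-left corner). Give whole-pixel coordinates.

1847/5750 < 5/4, so the 5:4 crop keeps the full width 1847 and trims height to 1847 × 4/5 = 1477.60 px.
Top offset = (5750 − 1477.60)/2 = 2136.20 px; left offset = 0.
Bottom-left is one-third across and two-thirds down within the crop:
x = 0.00 + 1 × 1847.00/3 ≈ 616; y = 2136.20 + 2 × 1477.60/3 ≈ 3121.

(616, 3121)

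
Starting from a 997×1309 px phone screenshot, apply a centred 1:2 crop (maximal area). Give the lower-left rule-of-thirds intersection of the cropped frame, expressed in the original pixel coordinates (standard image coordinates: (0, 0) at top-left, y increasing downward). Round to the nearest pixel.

997/1309 > 1/2, so the 1:2 crop keeps the full height 1309 and trims width to 1309 × 1/2 = 654.50 px.
Left offset = (997 − 654.50)/2 = 171.25 px; top offset = 0.
Lower-left is one-third across and two-thirds down within the crop:
x = 171.25 + 1 × 654.50/3 ≈ 389; y = 0.00 + 2 × 1309.00/3 ≈ 873.

x = 389 px, y = 873 px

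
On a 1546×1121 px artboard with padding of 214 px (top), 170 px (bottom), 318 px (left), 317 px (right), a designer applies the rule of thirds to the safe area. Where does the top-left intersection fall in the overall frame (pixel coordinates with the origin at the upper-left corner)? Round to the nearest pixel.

x = 622 px, y = 460 px

Content width = 1546 − 318 − 317 = 911 px; content height = 1121 − 214 − 170 = 737 px.
Top-left is one-third across and one-third down within the safe area.
x = 318 + 1 × 911/3 = 318 + 303.67 ≈ 622
y = 214 + 1 × 737/3 = 214 + 245.67 ≈ 460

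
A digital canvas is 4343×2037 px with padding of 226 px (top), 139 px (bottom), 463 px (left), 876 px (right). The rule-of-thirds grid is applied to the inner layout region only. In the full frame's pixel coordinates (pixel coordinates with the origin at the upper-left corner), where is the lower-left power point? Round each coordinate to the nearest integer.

Content width = 4343 − 463 − 876 = 3004 px; content height = 2037 − 226 − 139 = 1672 px.
Lower-left is one-third across and two-thirds down within the inner layout region.
x = 463 + 1 × 3004/3 = 463 + 1001.33 ≈ 1464
y = 226 + 2 × 1672/3 = 226 + 1114.67 ≈ 1341

(1464, 1341)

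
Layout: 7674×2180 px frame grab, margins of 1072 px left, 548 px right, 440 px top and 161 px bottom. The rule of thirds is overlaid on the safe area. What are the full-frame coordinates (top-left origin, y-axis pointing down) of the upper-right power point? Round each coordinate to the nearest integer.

Content width = 7674 − 1072 − 548 = 6054 px; content height = 2180 − 440 − 161 = 1579 px.
Upper-right is two-thirds across and one-third down within the safe area.
x = 1072 + 2 × 6054/3 = 1072 + 4036.00 ≈ 5108
y = 440 + 1 × 1579/3 = 440 + 526.33 ≈ 966

(5108, 966)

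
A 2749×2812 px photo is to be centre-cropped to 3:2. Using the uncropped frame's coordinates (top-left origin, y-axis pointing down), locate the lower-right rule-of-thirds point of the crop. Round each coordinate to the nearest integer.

2749/2812 < 3/2, so the 3:2 crop keeps the full width 2749 and trims height to 2749 × 2/3 = 1832.67 px.
Top offset = (2812 − 1832.67)/2 = 489.67 px; left offset = 0.
Lower-right is two-thirds across and two-thirds down within the crop:
x = 0.00 + 2 × 2749.00/3 ≈ 1833; y = 489.67 + 2 × 1832.67/3 ≈ 1711.

(1833, 1711)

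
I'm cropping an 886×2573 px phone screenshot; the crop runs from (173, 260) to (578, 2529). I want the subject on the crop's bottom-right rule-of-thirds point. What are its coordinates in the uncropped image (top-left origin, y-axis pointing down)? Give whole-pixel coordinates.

Crop width = 578 − 173 = 405 px; one third is 135.00 px.
Crop height = 2529 − 260 = 2269 px; one third is 756.33 px.
The bottom-right point is two-thirds across and two-thirds down within the crop:
x = 173 + 2 × 135.00 ≈ 443; y = 260 + 2 × 756.33 ≈ 1773.

x = 443 px, y = 1773 px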